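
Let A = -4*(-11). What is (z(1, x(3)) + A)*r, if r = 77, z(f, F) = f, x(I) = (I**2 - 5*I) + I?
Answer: 3465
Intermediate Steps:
x(I) = I**2 - 4*I
A = 44
(z(1, x(3)) + A)*r = (1 + 44)*77 = 45*77 = 3465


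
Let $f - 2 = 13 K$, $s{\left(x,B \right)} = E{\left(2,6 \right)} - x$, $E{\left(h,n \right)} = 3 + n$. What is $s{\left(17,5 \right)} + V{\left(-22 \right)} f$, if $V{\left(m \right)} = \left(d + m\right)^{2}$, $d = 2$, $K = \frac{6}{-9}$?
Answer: $- \frac{8024}{3} \approx -2674.7$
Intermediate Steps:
$K = - \frac{2}{3}$ ($K = 6 \left(- \frac{1}{9}\right) = - \frac{2}{3} \approx -0.66667$)
$s{\left(x,B \right)} = 9 - x$ ($s{\left(x,B \right)} = \left(3 + 6\right) - x = 9 - x$)
$V{\left(m \right)} = \left(2 + m\right)^{2}$
$f = - \frac{20}{3}$ ($f = 2 + 13 \left(- \frac{2}{3}\right) = 2 - \frac{26}{3} = - \frac{20}{3} \approx -6.6667$)
$s{\left(17,5 \right)} + V{\left(-22 \right)} f = \left(9 - 17\right) + \left(2 - 22\right)^{2} \left(- \frac{20}{3}\right) = \left(9 - 17\right) + \left(-20\right)^{2} \left(- \frac{20}{3}\right) = -8 + 400 \left(- \frac{20}{3}\right) = -8 - \frac{8000}{3} = - \frac{8024}{3}$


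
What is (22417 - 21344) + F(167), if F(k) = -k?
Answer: 906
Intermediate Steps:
(22417 - 21344) + F(167) = (22417 - 21344) - 1*167 = 1073 - 167 = 906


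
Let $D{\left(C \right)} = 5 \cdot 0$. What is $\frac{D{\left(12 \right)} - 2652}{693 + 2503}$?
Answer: $- \frac{39}{47} \approx -0.82979$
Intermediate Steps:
$D{\left(C \right)} = 0$
$\frac{D{\left(12 \right)} - 2652}{693 + 2503} = \frac{0 - 2652}{693 + 2503} = - \frac{2652}{3196} = \left(-2652\right) \frac{1}{3196} = - \frac{39}{47}$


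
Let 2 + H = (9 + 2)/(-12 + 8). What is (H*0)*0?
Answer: 0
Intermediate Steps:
H = -19/4 (H = -2 + (9 + 2)/(-12 + 8) = -2 + 11/(-4) = -2 + 11*(-1/4) = -2 - 11/4 = -19/4 ≈ -4.7500)
(H*0)*0 = -19/4*0*0 = 0*0 = 0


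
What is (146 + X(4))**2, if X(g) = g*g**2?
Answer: 44100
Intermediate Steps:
X(g) = g**3
(146 + X(4))**2 = (146 + 4**3)**2 = (146 + 64)**2 = 210**2 = 44100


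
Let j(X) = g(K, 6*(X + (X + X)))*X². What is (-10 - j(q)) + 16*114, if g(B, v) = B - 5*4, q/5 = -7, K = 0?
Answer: 26314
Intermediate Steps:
q = -35 (q = 5*(-7) = -35)
g(B, v) = -20 + B (g(B, v) = B - 20 = -20 + B)
j(X) = -20*X² (j(X) = (-20 + 0)*X² = -20*X²)
(-10 - j(q)) + 16*114 = (-10 - (-20)*(-35)²) + 16*114 = (-10 - (-20)*1225) + 1824 = (-10 - 1*(-24500)) + 1824 = (-10 + 24500) + 1824 = 24490 + 1824 = 26314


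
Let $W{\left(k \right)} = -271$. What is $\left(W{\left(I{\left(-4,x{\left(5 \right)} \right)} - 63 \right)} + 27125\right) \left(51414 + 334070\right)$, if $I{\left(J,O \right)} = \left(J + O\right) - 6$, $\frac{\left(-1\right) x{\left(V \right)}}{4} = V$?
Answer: $10351787336$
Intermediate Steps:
$x{\left(V \right)} = - 4 V$
$I{\left(J,O \right)} = -6 + J + O$
$\left(W{\left(I{\left(-4,x{\left(5 \right)} \right)} - 63 \right)} + 27125\right) \left(51414 + 334070\right) = \left(-271 + 27125\right) \left(51414 + 334070\right) = 26854 \cdot 385484 = 10351787336$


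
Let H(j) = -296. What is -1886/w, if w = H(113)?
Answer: 943/148 ≈ 6.3716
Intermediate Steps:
w = -296
-1886/w = -1886/(-296) = -1886*(-1/296) = 943/148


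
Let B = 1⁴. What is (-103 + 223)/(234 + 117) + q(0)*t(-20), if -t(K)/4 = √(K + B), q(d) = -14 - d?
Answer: 40/117 + 56*I*√19 ≈ 0.34188 + 244.1*I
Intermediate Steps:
B = 1
t(K) = -4*√(1 + K) (t(K) = -4*√(K + 1) = -4*√(1 + K))
(-103 + 223)/(234 + 117) + q(0)*t(-20) = (-103 + 223)/(234 + 117) + (-14 - 1*0)*(-4*√(1 - 20)) = 120/351 + (-14 + 0)*(-4*I*√19) = 120*(1/351) - (-56)*I*√19 = 40/117 - (-56)*I*√19 = 40/117 + 56*I*√19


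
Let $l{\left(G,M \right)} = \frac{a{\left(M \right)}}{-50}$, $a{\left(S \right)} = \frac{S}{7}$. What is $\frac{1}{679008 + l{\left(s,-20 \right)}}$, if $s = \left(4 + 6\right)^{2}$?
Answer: $\frac{35}{23765282} \approx 1.4727 \cdot 10^{-6}$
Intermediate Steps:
$s = 100$ ($s = 10^{2} = 100$)
$a{\left(S \right)} = \frac{S}{7}$ ($a{\left(S \right)} = S \frac{1}{7} = \frac{S}{7}$)
$l{\left(G,M \right)} = - \frac{M}{350}$ ($l{\left(G,M \right)} = \frac{\frac{1}{7} M}{-50} = \frac{M}{7} \left(- \frac{1}{50}\right) = - \frac{M}{350}$)
$\frac{1}{679008 + l{\left(s,-20 \right)}} = \frac{1}{679008 - - \frac{2}{35}} = \frac{1}{679008 + \frac{2}{35}} = \frac{1}{\frac{23765282}{35}} = \frac{35}{23765282}$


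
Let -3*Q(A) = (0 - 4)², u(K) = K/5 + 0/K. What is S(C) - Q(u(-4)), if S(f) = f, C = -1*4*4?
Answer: -32/3 ≈ -10.667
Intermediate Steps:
u(K) = K/5 (u(K) = K*(⅕) + 0 = K/5 + 0 = K/5)
C = -16 (C = -4*4 = -16)
Q(A) = -16/3 (Q(A) = -(0 - 4)²/3 = -⅓*(-4)² = -⅓*16 = -16/3)
S(C) - Q(u(-4)) = -16 - 1*(-16/3) = -16 + 16/3 = -32/3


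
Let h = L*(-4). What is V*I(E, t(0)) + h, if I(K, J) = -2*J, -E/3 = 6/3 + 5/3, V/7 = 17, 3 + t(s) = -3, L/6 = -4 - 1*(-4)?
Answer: 1428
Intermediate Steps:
L = 0 (L = 6*(-4 - 1*(-4)) = 6*(-4 + 4) = 6*0 = 0)
t(s) = -6 (t(s) = -3 - 3 = -6)
h = 0 (h = 0*(-4) = 0)
V = 119 (V = 7*17 = 119)
E = -11 (E = -3*(6/3 + 5/3) = -3*(6*(1/3) + 5*(1/3)) = -3*(2 + 5/3) = -3*11/3 = -11)
V*I(E, t(0)) + h = 119*(-2*(-6)) + 0 = 119*12 + 0 = 1428 + 0 = 1428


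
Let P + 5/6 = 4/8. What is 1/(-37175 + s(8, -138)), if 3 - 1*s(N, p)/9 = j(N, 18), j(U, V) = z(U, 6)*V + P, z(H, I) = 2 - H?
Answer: -1/36173 ≈ -2.7645e-5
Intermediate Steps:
P = -⅓ (P = -⅚ + 4/8 = -⅚ + 4*(⅛) = -⅚ + ½ = -⅓ ≈ -0.33333)
j(U, V) = -⅓ + V*(2 - U) (j(U, V) = (2 - U)*V - ⅓ = V*(2 - U) - ⅓ = -⅓ + V*(2 - U))
s(N, p) = -294 + 162*N (s(N, p) = 27 - 9*(-⅓ + 2*18 - 1*N*18) = 27 - 9*(-⅓ + 36 - 18*N) = 27 - 9*(107/3 - 18*N) = 27 + (-321 + 162*N) = -294 + 162*N)
1/(-37175 + s(8, -138)) = 1/(-37175 + (-294 + 162*8)) = 1/(-37175 + (-294 + 1296)) = 1/(-37175 + 1002) = 1/(-36173) = -1/36173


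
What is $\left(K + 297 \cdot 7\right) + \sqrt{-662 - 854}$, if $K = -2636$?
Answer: $-557 + 2 i \sqrt{379} \approx -557.0 + 38.936 i$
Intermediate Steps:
$\left(K + 297 \cdot 7\right) + \sqrt{-662 - 854} = \left(-2636 + 297 \cdot 7\right) + \sqrt{-662 - 854} = \left(-2636 + 2079\right) + \sqrt{-1516} = -557 + 2 i \sqrt{379}$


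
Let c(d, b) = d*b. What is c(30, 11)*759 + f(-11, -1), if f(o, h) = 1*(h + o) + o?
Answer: 250447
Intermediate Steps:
c(d, b) = b*d
f(o, h) = h + 2*o (f(o, h) = (h + o) + o = h + 2*o)
c(30, 11)*759 + f(-11, -1) = (11*30)*759 + (-1 + 2*(-11)) = 330*759 + (-1 - 22) = 250470 - 23 = 250447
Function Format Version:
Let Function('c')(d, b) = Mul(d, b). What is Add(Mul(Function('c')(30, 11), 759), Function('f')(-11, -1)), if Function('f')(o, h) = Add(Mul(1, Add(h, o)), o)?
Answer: 250447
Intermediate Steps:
Function('c')(d, b) = Mul(b, d)
Function('f')(o, h) = Add(h, Mul(2, o)) (Function('f')(o, h) = Add(Add(h, o), o) = Add(h, Mul(2, o)))
Add(Mul(Function('c')(30, 11), 759), Function('f')(-11, -1)) = Add(Mul(Mul(11, 30), 759), Add(-1, Mul(2, -11))) = Add(Mul(330, 759), Add(-1, -22)) = Add(250470, -23) = 250447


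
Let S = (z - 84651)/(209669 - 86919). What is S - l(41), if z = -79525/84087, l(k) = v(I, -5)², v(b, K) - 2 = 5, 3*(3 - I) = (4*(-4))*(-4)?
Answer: -256440205706/5160839625 ≈ -49.690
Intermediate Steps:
I = -55/3 (I = 3 - 4*(-4)*(-4)/3 = 3 - (-16)*(-4)/3 = 3 - ⅓*64 = 3 - 64/3 = -55/3 ≈ -18.333)
v(b, K) = 7 (v(b, K) = 2 + 5 = 7)
l(k) = 49 (l(k) = 7² = 49)
z = -79525/84087 (z = -79525*1/84087 = -79525/84087 ≈ -0.94575)
S = -3559064081/5160839625 (S = (-79525/84087 - 84651)/(209669 - 86919) = -7118128162/84087/122750 = -7118128162/84087*1/122750 = -3559064081/5160839625 ≈ -0.68963)
S - l(41) = -3559064081/5160839625 - 1*49 = -3559064081/5160839625 - 49 = -256440205706/5160839625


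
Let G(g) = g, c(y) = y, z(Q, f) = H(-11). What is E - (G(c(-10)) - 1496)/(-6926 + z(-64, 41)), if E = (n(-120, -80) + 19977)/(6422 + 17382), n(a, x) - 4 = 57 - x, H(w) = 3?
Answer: 51714045/82397546 ≈ 0.62762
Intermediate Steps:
z(Q, f) = 3
n(a, x) = 61 - x (n(a, x) = 4 + (57 - x) = 61 - x)
E = 10059/11902 (E = ((61 - 1*(-80)) + 19977)/(6422 + 17382) = ((61 + 80) + 19977)/23804 = (141 + 19977)*(1/23804) = 20118*(1/23804) = 10059/11902 ≈ 0.84515)
E - (G(c(-10)) - 1496)/(-6926 + z(-64, 41)) = 10059/11902 - (-10 - 1496)/(-6926 + 3) = 10059/11902 - (-1506)/(-6923) = 10059/11902 - (-1506)*(-1)/6923 = 10059/11902 - 1*1506/6923 = 10059/11902 - 1506/6923 = 51714045/82397546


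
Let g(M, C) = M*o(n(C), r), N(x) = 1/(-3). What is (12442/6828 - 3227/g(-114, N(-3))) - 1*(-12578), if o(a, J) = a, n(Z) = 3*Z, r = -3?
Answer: 407083292/32433 ≈ 12552.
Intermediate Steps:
N(x) = -⅓
g(M, C) = 3*C*M (g(M, C) = M*(3*C) = 3*C*M)
(12442/6828 - 3227/g(-114, N(-3))) - 1*(-12578) = (12442/6828 - 3227/(3*(-⅓)*(-114))) - 1*(-12578) = (12442*(1/6828) - 3227/114) + 12578 = (6221/3414 - 3227*1/114) + 12578 = (6221/3414 - 3227/114) + 12578 = -858982/32433 + 12578 = 407083292/32433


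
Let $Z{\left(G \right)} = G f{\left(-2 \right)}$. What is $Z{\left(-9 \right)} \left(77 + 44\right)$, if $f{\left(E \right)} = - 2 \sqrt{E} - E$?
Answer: $-2178 + 2178 i \sqrt{2} \approx -2178.0 + 3080.2 i$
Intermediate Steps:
$f{\left(E \right)} = - E - 2 \sqrt{E}$
$Z{\left(G \right)} = G \left(2 - 2 i \sqrt{2}\right)$ ($Z{\left(G \right)} = G \left(\left(-1\right) \left(-2\right) - 2 \sqrt{-2}\right) = G \left(2 - 2 i \sqrt{2}\right)$)
$Z{\left(-9 \right)} \left(77 + 44\right) = 2 \left(-9\right) \left(1 - i \sqrt{2}\right) \left(77 + 44\right) = \left(-18 + 18 i \sqrt{2}\right) 121 = -2178 + 2178 i \sqrt{2}$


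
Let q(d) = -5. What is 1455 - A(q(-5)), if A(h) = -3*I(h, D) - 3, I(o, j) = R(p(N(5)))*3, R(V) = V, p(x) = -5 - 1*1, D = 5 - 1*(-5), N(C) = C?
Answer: 1404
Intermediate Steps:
D = 10 (D = 5 + 5 = 10)
p(x) = -6 (p(x) = -5 - 1 = -6)
I(o, j) = -18 (I(o, j) = -6*3 = -18)
A(h) = 51 (A(h) = -3*(-18) - 3 = 54 - 3 = 51)
1455 - A(q(-5)) = 1455 - 1*51 = 1455 - 51 = 1404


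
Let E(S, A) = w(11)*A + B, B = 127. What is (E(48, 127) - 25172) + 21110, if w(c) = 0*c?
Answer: -3935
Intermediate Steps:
w(c) = 0
E(S, A) = 127 (E(S, A) = 0*A + 127 = 0 + 127 = 127)
(E(48, 127) - 25172) + 21110 = (127 - 25172) + 21110 = -25045 + 21110 = -3935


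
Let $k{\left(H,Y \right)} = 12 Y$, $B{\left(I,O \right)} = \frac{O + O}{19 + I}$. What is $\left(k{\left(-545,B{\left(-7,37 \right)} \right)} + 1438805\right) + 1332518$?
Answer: $2771397$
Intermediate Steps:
$B{\left(I,O \right)} = \frac{2 O}{19 + I}$
$\left(k{\left(-545,B{\left(-7,37 \right)} \right)} + 1438805\right) + 1332518 = \left(12 \cdot 2 \cdot 37 \frac{1}{19 - 7} + 1438805\right) + 1332518 = \left(12 \cdot 2 \cdot 37 \cdot \frac{1}{12} + 1438805\right) + 1332518 = \left(12 \cdot \frac{37}{6} + 1438805\right) + 1332518 = \left(74 + 1438805\right) + 1332518 = 1438879 + 1332518 = 2771397$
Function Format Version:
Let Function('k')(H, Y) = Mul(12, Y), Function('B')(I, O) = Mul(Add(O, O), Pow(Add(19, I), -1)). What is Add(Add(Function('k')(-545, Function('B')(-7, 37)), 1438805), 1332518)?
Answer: 2771397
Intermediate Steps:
Function('B')(I, O) = Mul(2, O, Pow(Add(19, I), -1)) (Function('B')(I, O) = Mul(Mul(2, O), Pow(Add(19, I), -1)) = Mul(2, O, Pow(Add(19, I), -1)))
Add(Add(Function('k')(-545, Function('B')(-7, 37)), 1438805), 1332518) = Add(Add(Mul(12, Mul(2, 37, Pow(Add(19, -7), -1))), 1438805), 1332518) = Add(Add(Mul(12, Mul(2, 37, Pow(12, -1))), 1438805), 1332518) = Add(Add(Mul(12, Mul(2, 37, Rational(1, 12))), 1438805), 1332518) = Add(Add(Mul(12, Rational(37, 6)), 1438805), 1332518) = Add(Add(74, 1438805), 1332518) = Add(1438879, 1332518) = 2771397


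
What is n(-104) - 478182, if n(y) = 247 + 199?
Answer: -477736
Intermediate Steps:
n(y) = 446
n(-104) - 478182 = 446 - 478182 = -477736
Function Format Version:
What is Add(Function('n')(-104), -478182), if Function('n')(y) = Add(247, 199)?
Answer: -477736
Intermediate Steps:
Function('n')(y) = 446
Add(Function('n')(-104), -478182) = Add(446, -478182) = -477736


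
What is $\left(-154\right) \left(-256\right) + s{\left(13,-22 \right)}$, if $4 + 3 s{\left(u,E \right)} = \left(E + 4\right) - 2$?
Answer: $39416$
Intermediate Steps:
$s{\left(u,E \right)} = - \frac{2}{3} + \frac{E}{3}$ ($s{\left(u,E \right)} = - \frac{4}{3} + \frac{\left(E + 4\right) - 2}{3} = - \frac{4}{3} + \frac{\left(4 + E\right) - 2}{3} = - \frac{4}{3} + \frac{2 + E}{3} = - \frac{4}{3} + \left(\frac{2}{3} + \frac{E}{3}\right) = - \frac{2}{3} + \frac{E}{3}$)
$\left(-154\right) \left(-256\right) + s{\left(13,-22 \right)} = \left(-154\right) \left(-256\right) + \left(- \frac{2}{3} + \frac{1}{3} \left(-22\right)\right) = 39424 - 8 = 39416$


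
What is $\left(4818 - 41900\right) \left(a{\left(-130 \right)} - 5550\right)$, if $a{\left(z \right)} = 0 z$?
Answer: $205805100$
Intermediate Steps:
$a{\left(z \right)} = 0$
$\left(4818 - 41900\right) \left(a{\left(-130 \right)} - 5550\right) = \left(4818 - 41900\right) \left(0 - 5550\right) = \left(-37082\right) \left(-5550\right) = 205805100$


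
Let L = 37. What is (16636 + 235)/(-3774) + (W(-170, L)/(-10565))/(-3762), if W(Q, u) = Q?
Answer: -22351582607/4999987674 ≈ -4.4703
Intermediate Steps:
(16636 + 235)/(-3774) + (W(-170, L)/(-10565))/(-3762) = (16636 + 235)/(-3774) - 170/(-10565)/(-3762) = 16871*(-1/3774) - 170*(-1/10565)*(-1/3762) = -16871/3774 + (34/2113)*(-1/3762) = -16871/3774 - 17/3974553 = -22351582607/4999987674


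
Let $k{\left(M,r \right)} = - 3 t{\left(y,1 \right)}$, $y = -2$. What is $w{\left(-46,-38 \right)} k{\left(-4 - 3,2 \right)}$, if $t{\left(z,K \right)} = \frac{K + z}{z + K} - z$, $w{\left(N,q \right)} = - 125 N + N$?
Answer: $-51336$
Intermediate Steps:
$w{\left(N,q \right)} = - 124 N$
$t{\left(z,K \right)} = 1 - z$ ($t{\left(z,K \right)} = \frac{K + z}{K + z} - z = 1 - z$)
$k{\left(M,r \right)} = -9$ ($k{\left(M,r \right)} = - 3 \left(1 - -2\right) = - 3 \left(1 + 2\right) = \left(-3\right) 3 = -9$)
$w{\left(-46,-38 \right)} k{\left(-4 - 3,2 \right)} = \left(-124\right) \left(-46\right) \left(-9\right) = 5704 \left(-9\right) = -51336$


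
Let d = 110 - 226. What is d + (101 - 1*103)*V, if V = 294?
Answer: -704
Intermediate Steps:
d = -116
d + (101 - 1*103)*V = -116 + (101 - 1*103)*294 = -116 + (101 - 103)*294 = -116 - 2*294 = -116 - 588 = -704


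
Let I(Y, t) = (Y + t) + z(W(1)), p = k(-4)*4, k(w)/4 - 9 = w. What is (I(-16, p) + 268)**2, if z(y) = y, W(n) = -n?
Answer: 109561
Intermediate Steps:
k(w) = 36 + 4*w
p = 80 (p = (36 + 4*(-4))*4 = (36 - 16)*4 = 20*4 = 80)
I(Y, t) = -1 + Y + t (I(Y, t) = (Y + t) - 1*1 = (Y + t) - 1 = -1 + Y + t)
(I(-16, p) + 268)**2 = ((-1 - 16 + 80) + 268)**2 = (63 + 268)**2 = 331**2 = 109561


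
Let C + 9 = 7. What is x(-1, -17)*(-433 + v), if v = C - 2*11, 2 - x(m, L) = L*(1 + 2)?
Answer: -24221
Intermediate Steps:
C = -2 (C = -9 + 7 = -2)
x(m, L) = 2 - 3*L (x(m, L) = 2 - L*(1 + 2) = 2 - L*3 = 2 - 3*L)
v = -24 (v = -2 - 2*11 = -2 - 22 = -24)
x(-1, -17)*(-433 + v) = (2 - 3*(-17))*(-433 - 24) = (2 + 51)*(-457) = 53*(-457) = -24221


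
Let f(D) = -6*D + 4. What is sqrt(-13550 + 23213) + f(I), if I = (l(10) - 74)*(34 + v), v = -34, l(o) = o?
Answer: 4 + sqrt(9663) ≈ 102.30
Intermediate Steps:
I = 0 (I = (10 - 74)*(34 - 34) = -64*0 = 0)
f(D) = 4 - 6*D
sqrt(-13550 + 23213) + f(I) = sqrt(-13550 + 23213) + (4 - 6*0) = sqrt(9663) + (4 + 0) = sqrt(9663) + 4 = 4 + sqrt(9663)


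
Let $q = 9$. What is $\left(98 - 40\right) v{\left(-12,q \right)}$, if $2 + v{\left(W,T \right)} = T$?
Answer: $406$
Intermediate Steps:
$v{\left(W,T \right)} = -2 + T$
$\left(98 - 40\right) v{\left(-12,q \right)} = \left(98 - 40\right) \left(-2 + 9\right) = 58 \cdot 7 = 406$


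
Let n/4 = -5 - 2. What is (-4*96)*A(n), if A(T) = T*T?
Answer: -301056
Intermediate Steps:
n = -28 (n = 4*(-5 - 2) = 4*(-7) = -28)
A(T) = T²
(-4*96)*A(n) = -4*96*(-28)² = -384*784 = -301056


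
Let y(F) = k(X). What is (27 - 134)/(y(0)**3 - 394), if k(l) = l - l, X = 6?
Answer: 107/394 ≈ 0.27157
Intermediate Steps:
k(l) = 0
y(F) = 0
(27 - 134)/(y(0)**3 - 394) = (27 - 134)/(0**3 - 394) = -107/(0 - 394) = -107/(-394) = -107*(-1/394) = 107/394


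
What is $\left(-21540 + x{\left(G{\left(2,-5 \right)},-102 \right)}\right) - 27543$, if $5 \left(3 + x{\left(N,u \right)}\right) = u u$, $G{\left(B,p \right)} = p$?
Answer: $- \frac{235026}{5} \approx -47005.0$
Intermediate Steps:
$x{\left(N,u \right)} = -3 + \frac{u^{2}}{5}$ ($x{\left(N,u \right)} = -3 + \frac{u u}{5} = -3 + \frac{u^{2}}{5}$)
$\left(-21540 + x{\left(G{\left(2,-5 \right)},-102 \right)}\right) - 27543 = \left(-21540 - \left(3 - \frac{\left(-102\right)^{2}}{5}\right)\right) - 27543 = \left(-21540 + \left(-3 + \frac{1}{5} \cdot 10404\right)\right) - 27543 = \left(-21540 + \left(-3 + \frac{10404}{5}\right)\right) - 27543 = \left(-21540 + \frac{10389}{5}\right) - 27543 = - \frac{97311}{5} - 27543 = - \frac{235026}{5}$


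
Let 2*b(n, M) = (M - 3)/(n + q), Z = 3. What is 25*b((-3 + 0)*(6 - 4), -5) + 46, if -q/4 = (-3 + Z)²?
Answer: 188/3 ≈ 62.667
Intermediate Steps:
q = 0 (q = -4*(-3 + 3)² = -4*0² = -4*0 = 0)
b(n, M) = (-3 + M)/(2*n) (b(n, M) = ((M - 3)/(n + 0))/2 = ((-3 + M)/n)/2 = (-3 + M)/(2*n))
25*b((-3 + 0)*(6 - 4), -5) + 46 = 25*((-3 - 5)/(2*(((-3 + 0)*(6 - 4))))) + 46 = 25*((½)*(-8)/(-3*2)) + 46 = 25*((½)*(-8)/(-6)) + 46 = 25*((½)*(-⅙)*(-8)) + 46 = 25*(⅔) + 46 = 50/3 + 46 = 188/3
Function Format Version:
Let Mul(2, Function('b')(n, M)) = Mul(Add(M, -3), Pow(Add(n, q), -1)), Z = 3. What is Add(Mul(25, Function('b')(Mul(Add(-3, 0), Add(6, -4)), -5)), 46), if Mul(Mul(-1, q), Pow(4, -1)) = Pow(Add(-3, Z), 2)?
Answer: Rational(188, 3) ≈ 62.667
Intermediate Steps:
q = 0 (q = Mul(-4, Pow(Add(-3, 3), 2)) = Mul(-4, Pow(0, 2)) = Mul(-4, 0) = 0)
Function('b')(n, M) = Mul(Rational(1, 2), Pow(n, -1), Add(-3, M)) (Function('b')(n, M) = Mul(Rational(1, 2), Mul(Add(M, -3), Pow(Add(n, 0), -1))) = Mul(Rational(1, 2), Mul(Add(-3, M), Pow(n, -1))) = Mul(Rational(1, 2), Mul(Pow(n, -1), Add(-3, M))) = Mul(Rational(1, 2), Pow(n, -1), Add(-3, M)))
Add(Mul(25, Function('b')(Mul(Add(-3, 0), Add(6, -4)), -5)), 46) = Add(Mul(25, Mul(Rational(1, 2), Pow(Mul(Add(-3, 0), Add(6, -4)), -1), Add(-3, -5))), 46) = Add(Mul(25, Mul(Rational(1, 2), Pow(Mul(-3, 2), -1), -8)), 46) = Add(Mul(25, Mul(Rational(1, 2), Pow(-6, -1), -8)), 46) = Add(Mul(25, Mul(Rational(1, 2), Rational(-1, 6), -8)), 46) = Add(Mul(25, Rational(2, 3)), 46) = Add(Rational(50, 3), 46) = Rational(188, 3)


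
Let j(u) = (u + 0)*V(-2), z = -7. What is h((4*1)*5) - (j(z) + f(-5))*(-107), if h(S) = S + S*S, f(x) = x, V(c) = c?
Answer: 1383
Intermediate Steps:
j(u) = -2*u (j(u) = (u + 0)*(-2) = u*(-2) = -2*u)
h(S) = S + S²
h((4*1)*5) - (j(z) + f(-5))*(-107) = ((4*1)*5)*(1 + (4*1)*5) - (-2*(-7) - 5)*(-107) = (4*5)*(1 + 4*5) - (14 - 5)*(-107) = 20*(1 + 20) - 9*(-107) = 20*21 - 1*(-963) = 420 + 963 = 1383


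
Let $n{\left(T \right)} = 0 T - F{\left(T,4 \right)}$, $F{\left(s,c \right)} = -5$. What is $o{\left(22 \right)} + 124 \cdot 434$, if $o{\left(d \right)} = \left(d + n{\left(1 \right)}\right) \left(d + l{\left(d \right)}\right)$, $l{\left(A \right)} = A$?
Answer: $55004$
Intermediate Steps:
$n{\left(T \right)} = 5$ ($n{\left(T \right)} = 0 T - -5 = 0 + 5 = 5$)
$o{\left(d \right)} = 2 d \left(5 + d\right)$ ($o{\left(d \right)} = \left(d + 5\right) \left(d + d\right) = \left(5 + d\right) 2 d = 2 d \left(5 + d\right)$)
$o{\left(22 \right)} + 124 \cdot 434 = 2 \cdot 22 \left(5 + 22\right) + 124 \cdot 434 = 2 \cdot 22 \cdot 27 + 53816 = 1188 + 53816 = 55004$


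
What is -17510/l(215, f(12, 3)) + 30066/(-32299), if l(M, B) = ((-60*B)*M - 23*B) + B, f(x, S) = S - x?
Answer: -2031085579/1878154551 ≈ -1.0814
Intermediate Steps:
l(M, B) = -22*B - 60*B*M (l(M, B) = (-60*B*M - 23*B) + B = (-23*B - 60*B*M) + B = -22*B - 60*B*M)
-17510/l(215, f(12, 3)) + 30066/(-32299) = -17510*(-1/(2*(3 - 1*12)*(11 + 30*215))) + 30066/(-32299) = -17510*(-1/(2*(3 - 12)*(11 + 6450))) + 30066*(-1/32299) = -17510/((-2*(-9)*6461)) - 30066/32299 = -17510/116298 - 30066/32299 = -17510*1/116298 - 30066/32299 = -8755/58149 - 30066/32299 = -2031085579/1878154551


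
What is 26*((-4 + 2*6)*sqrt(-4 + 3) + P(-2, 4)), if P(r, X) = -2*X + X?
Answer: -104 + 208*I ≈ -104.0 + 208.0*I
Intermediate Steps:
P(r, X) = -X
26*((-4 + 2*6)*sqrt(-4 + 3) + P(-2, 4)) = 26*((-4 + 2*6)*sqrt(-4 + 3) - 1*4) = 26*((-4 + 12)*sqrt(-1) - 4) = 26*(8*I - 4) = 26*(-4 + 8*I) = -104 + 208*I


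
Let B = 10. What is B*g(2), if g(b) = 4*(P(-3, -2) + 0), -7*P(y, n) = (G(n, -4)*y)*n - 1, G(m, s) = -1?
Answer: 40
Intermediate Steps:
P(y, n) = ⅐ + n*y/7 (P(y, n) = -((-y)*n - 1)/7 = -(-n*y - 1)/7 = -(-1 - n*y)/7 = ⅐ + n*y/7)
g(b) = 4 (g(b) = 4*((⅐ + (⅐)*(-2)*(-3)) + 0) = 4*((⅐ + 6/7) + 0) = 4*(1 + 0) = 4*1 = 4)
B*g(2) = 10*4 = 40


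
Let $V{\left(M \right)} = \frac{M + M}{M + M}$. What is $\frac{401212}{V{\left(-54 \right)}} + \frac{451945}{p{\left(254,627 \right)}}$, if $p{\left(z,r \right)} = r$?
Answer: $\frac{252011869}{627} \approx 4.0193 \cdot 10^{5}$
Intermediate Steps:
$V{\left(M \right)} = 1$ ($V{\left(M \right)} = \frac{2 M}{2 M} = 2 M \frac{1}{2 M} = 1$)
$\frac{401212}{V{\left(-54 \right)}} + \frac{451945}{p{\left(254,627 \right)}} = \frac{401212}{1} + \frac{451945}{627} = 401212 \cdot 1 + 451945 \cdot \frac{1}{627} = 401212 + \frac{451945}{627} = \frac{252011869}{627}$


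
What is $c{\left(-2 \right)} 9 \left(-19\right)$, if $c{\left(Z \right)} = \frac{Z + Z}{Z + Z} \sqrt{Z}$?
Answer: $- 171 i \sqrt{2} \approx - 241.83 i$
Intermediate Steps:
$c{\left(Z \right)} = \sqrt{Z}$ ($c{\left(Z \right)} = \frac{2 Z}{2 Z} \sqrt{Z} = 2 Z \frac{1}{2 Z} \sqrt{Z} = 1 \sqrt{Z} = \sqrt{Z}$)
$c{\left(-2 \right)} 9 \left(-19\right) = \sqrt{-2} \cdot 9 \left(-19\right) = i \sqrt{2} \cdot 9 \left(-19\right) = 9 i \sqrt{2} \left(-19\right) = - 171 i \sqrt{2}$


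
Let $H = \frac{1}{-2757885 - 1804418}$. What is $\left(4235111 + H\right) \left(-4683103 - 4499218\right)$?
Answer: $- \frac{177419517353581246872}{4562303} \approx -3.8888 \cdot 10^{13}$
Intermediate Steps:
$H = - \frac{1}{4562303}$ ($H = \frac{1}{-2757885 - 1804418} = \frac{1}{-4562303} = - \frac{1}{4562303} \approx -2.1919 \cdot 10^{-7}$)
$\left(4235111 + H\right) \left(-4683103 - 4499218\right) = \left(4235111 - \frac{1}{4562303}\right) \left(-4683103 - 4499218\right) = \frac{19321859620632}{4562303} \left(-9182321\right) = - \frac{177419517353581246872}{4562303}$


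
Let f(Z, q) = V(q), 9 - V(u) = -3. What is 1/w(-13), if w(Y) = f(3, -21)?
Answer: 1/12 ≈ 0.083333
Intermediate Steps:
V(u) = 12 (V(u) = 9 - 1*(-3) = 9 + 3 = 12)
f(Z, q) = 12
w(Y) = 12
1/w(-13) = 1/12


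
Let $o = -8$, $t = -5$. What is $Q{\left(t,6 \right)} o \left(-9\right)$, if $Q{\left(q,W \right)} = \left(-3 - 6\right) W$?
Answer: $-3888$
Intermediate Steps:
$Q{\left(q,W \right)} = - 9 W$ ($Q{\left(q,W \right)} = \left(-3 - 6\right) W = - 9 W$)
$Q{\left(t,6 \right)} o \left(-9\right) = \left(-9\right) 6 \left(-8\right) \left(-9\right) = \left(-54\right) \left(-8\right) \left(-9\right) = 432 \left(-9\right) = -3888$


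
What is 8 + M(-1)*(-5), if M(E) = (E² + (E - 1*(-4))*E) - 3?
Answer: 33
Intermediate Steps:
M(E) = -3 + E² + E*(4 + E) (M(E) = (E² + (E + 4)*E) - 3 = (E² + (4 + E)*E) - 3 = (E² + E*(4 + E)) - 3 = -3 + E² + E*(4 + E))
8 + M(-1)*(-5) = 8 + (-3 + 2*(-1)² + 4*(-1))*(-5) = 8 + (-3 + 2*1 - 4)*(-5) = 8 + (-3 + 2 - 4)*(-5) = 8 - 5*(-5) = 8 + 25 = 33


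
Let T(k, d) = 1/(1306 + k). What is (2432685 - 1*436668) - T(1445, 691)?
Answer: 5491042766/2751 ≈ 1.9960e+6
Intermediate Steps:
(2432685 - 1*436668) - T(1445, 691) = (2432685 - 1*436668) - 1/(1306 + 1445) = (2432685 - 436668) - 1/2751 = 1996017 - 1*1/2751 = 1996017 - 1/2751 = 5491042766/2751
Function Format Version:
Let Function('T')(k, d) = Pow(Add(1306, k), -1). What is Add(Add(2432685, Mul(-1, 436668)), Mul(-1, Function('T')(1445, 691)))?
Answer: Rational(5491042766, 2751) ≈ 1.9960e+6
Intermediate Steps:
Add(Add(2432685, Mul(-1, 436668)), Mul(-1, Function('T')(1445, 691))) = Add(Add(2432685, Mul(-1, 436668)), Mul(-1, Pow(Add(1306, 1445), -1))) = Add(Add(2432685, -436668), Mul(-1, Pow(2751, -1))) = Add(1996017, Mul(-1, Rational(1, 2751))) = Add(1996017, Rational(-1, 2751)) = Rational(5491042766, 2751)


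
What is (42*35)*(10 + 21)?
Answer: 45570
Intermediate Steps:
(42*35)*(10 + 21) = 1470*31 = 45570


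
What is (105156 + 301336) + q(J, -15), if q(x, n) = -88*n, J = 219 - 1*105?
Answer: 407812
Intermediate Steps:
J = 114 (J = 219 - 105 = 114)
(105156 + 301336) + q(J, -15) = (105156 + 301336) - 88*(-15) = 406492 + 1320 = 407812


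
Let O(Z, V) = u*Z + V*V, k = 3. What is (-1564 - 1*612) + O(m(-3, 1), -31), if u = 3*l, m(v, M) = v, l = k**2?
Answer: -1296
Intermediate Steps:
l = 9 (l = 3**2 = 9)
u = 27 (u = 3*9 = 27)
O(Z, V) = V**2 + 27*Z (O(Z, V) = 27*Z + V*V = 27*Z + V**2 = V**2 + 27*Z)
(-1564 - 1*612) + O(m(-3, 1), -31) = (-1564 - 1*612) + ((-31)**2 + 27*(-3)) = (-1564 - 612) + (961 - 81) = -2176 + 880 = -1296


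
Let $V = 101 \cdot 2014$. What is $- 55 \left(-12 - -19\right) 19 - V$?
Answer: $-210729$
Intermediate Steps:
$V = 203414$
$- 55 \left(-12 - -19\right) 19 - V = - 55 \left(-12 - -19\right) 19 - 203414 = - 55 \left(-12 + 19\right) 19 - 203414 = \left(-55\right) 7 \cdot 19 - 203414 = \left(-385\right) 19 - 203414 = -7315 - 203414 = -210729$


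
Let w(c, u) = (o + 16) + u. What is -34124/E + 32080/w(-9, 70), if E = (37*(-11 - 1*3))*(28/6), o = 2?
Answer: 7551653/19943 ≈ 378.66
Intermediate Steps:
w(c, u) = 18 + u (w(c, u) = (2 + 16) + u = 18 + u)
E = -7252/3 (E = (37*(-11 - 3))*(28*(⅙)) = (37*(-14))*(14/3) = -518*14/3 = -7252/3 ≈ -2417.3)
-34124/E + 32080/w(-9, 70) = -34124/(-7252/3) + 32080/(18 + 70) = -34124*(-3/7252) + 32080/88 = 25593/1813 + 32080*(1/88) = 25593/1813 + 4010/11 = 7551653/19943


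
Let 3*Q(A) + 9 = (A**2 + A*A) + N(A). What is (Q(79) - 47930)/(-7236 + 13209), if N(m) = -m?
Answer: -131396/17919 ≈ -7.3328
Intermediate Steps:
Q(A) = -3 - A/3 + 2*A**2/3 (Q(A) = -3 + ((A**2 + A*A) - A)/3 = -3 + ((A**2 + A**2) - A)/3 = -3 + (2*A**2 - A)/3 = -3 + (-A + 2*A**2)/3 = -3 + (-A/3 + 2*A**2/3) = -3 - A/3 + 2*A**2/3)
(Q(79) - 47930)/(-7236 + 13209) = ((-3 - 1/3*79 + (2/3)*79**2) - 47930)/(-7236 + 13209) = ((-3 - 79/3 + (2/3)*6241) - 47930)/5973 = ((-3 - 79/3 + 12482/3) - 47930)*(1/5973) = (12394/3 - 47930)*(1/5973) = -131396/3*1/5973 = -131396/17919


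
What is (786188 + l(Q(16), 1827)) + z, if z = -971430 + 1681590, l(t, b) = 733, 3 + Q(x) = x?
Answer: 1497081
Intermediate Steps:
Q(x) = -3 + x
z = 710160
(786188 + l(Q(16), 1827)) + z = (786188 + 733) + 710160 = 786921 + 710160 = 1497081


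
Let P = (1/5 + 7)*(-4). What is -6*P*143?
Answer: 123552/5 ≈ 24710.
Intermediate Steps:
P = -144/5 (P = (1/5 + 7)*(-4) = (36/5)*(-4) = -144/5 ≈ -28.800)
-6*P*143 = -6*(-144/5)*143 = (864/5)*143 = 123552/5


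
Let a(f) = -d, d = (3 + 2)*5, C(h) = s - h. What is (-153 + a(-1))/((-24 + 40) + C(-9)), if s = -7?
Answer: -89/9 ≈ -9.8889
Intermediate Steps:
C(h) = -7 - h
d = 25 (d = 5*5 = 25)
a(f) = -25 (a(f) = -1*25 = -25)
(-153 + a(-1))/((-24 + 40) + C(-9)) = (-153 - 25)/((-24 + 40) + (-7 - 1*(-9))) = -178/(16 + (-7 + 9)) = -178/(16 + 2) = -178/18 = -178*1/18 = -89/9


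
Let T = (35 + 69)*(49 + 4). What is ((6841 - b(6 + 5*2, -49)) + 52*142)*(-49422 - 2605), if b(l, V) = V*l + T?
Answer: -494100419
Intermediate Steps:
T = 5512 (T = 104*53 = 5512)
b(l, V) = 5512 + V*l (b(l, V) = V*l + 5512 = 5512 + V*l)
((6841 - b(6 + 5*2, -49)) + 52*142)*(-49422 - 2605) = ((6841 - (5512 - 49*(6 + 5*2))) + 52*142)*(-49422 - 2605) = ((6841 - (5512 - 49*(6 + 10))) + 7384)*(-52027) = ((6841 - (5512 - 49*16)) + 7384)*(-52027) = ((6841 - (5512 - 784)) + 7384)*(-52027) = ((6841 - 1*4728) + 7384)*(-52027) = ((6841 - 4728) + 7384)*(-52027) = (2113 + 7384)*(-52027) = 9497*(-52027) = -494100419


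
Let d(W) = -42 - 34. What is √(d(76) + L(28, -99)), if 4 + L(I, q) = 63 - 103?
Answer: 2*I*√30 ≈ 10.954*I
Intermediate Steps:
d(W) = -76
L(I, q) = -44 (L(I, q) = -4 + (63 - 103) = -4 - 40 = -44)
√(d(76) + L(28, -99)) = √(-76 - 44) = √(-120) = 2*I*√30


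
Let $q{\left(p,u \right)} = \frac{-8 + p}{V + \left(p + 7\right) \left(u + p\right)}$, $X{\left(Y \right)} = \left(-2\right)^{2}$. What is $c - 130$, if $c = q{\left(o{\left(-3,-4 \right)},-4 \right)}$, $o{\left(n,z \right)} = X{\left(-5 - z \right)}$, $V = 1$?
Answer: $-134$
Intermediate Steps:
$X{\left(Y \right)} = 4$
$o{\left(n,z \right)} = 4$
$q{\left(p,u \right)} = \frac{-8 + p}{1 + \left(7 + p\right) \left(p + u\right)}$ ($q{\left(p,u \right)} = \frac{-8 + p}{1 + \left(p + 7\right) \left(u + p\right)} = \frac{-8 + p}{1 + \left(7 + p\right) \left(p + u\right)}$)
$c = -4$ ($c = \frac{-8 + 4}{1 + 4^{2} + 7 \cdot 4 + 7 \left(-4\right) + 4 \left(-4\right)} = \frac{1}{1 + 16 + 28 - 28 - 16} \left(-4\right) = 1^{-1} \left(-4\right) = 1 \left(-4\right) = -4$)
$c - 130 = -4 - 130 = -134$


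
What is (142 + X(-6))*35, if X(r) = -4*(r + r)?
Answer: 6650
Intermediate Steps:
X(r) = -8*r
(142 + X(-6))*35 = (142 - 8*(-6))*35 = (142 + 48)*35 = 190*35 = 6650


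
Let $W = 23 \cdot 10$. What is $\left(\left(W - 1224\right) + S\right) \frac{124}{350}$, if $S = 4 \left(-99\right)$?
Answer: $- \frac{17236}{35} \approx -492.46$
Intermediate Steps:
$W = 230$
$S = -396$
$\left(\left(W - 1224\right) + S\right) \frac{124}{350} = \left(\left(230 - 1224\right) - 396\right) \frac{124}{350} = \left(\left(230 - 1224\right) - 396\right) 124 \cdot \frac{1}{350} = \left(\left(230 - 1224\right) - 396\right) \frac{62}{175} = \left(-994 - 396\right) \frac{62}{175} = \left(-1390\right) \frac{62}{175} = - \frac{17236}{35}$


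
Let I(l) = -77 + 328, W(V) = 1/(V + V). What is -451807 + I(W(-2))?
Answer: -451556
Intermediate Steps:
W(V) = 1/(2*V)
I(l) = 251
-451807 + I(W(-2)) = -451807 + 251 = -451556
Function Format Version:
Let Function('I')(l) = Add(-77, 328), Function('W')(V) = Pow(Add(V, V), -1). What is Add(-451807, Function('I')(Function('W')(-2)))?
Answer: -451556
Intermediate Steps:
Function('W')(V) = Mul(Rational(1, 2), Pow(V, -1)) (Function('W')(V) = Pow(Mul(2, V), -1) = Mul(Rational(1, 2), Pow(V, -1)))
Function('I')(l) = 251
Add(-451807, Function('I')(Function('W')(-2))) = Add(-451807, 251) = -451556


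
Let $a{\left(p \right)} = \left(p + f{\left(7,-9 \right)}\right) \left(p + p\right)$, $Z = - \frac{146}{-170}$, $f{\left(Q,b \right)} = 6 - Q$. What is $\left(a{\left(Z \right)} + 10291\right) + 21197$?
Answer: $\frac{227499048}{7225} \approx 31488.0$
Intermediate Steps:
$Z = \frac{73}{85}$ ($Z = \left(-146\right) \left(- \frac{1}{170}\right) = \frac{73}{85} \approx 0.85882$)
$a{\left(p \right)} = 2 p \left(-1 + p\right)$ ($a{\left(p \right)} = \left(p + \left(6 - 7\right)\right) \left(p + p\right) = \left(p + \left(6 - 7\right)\right) 2 p = \left(p - 1\right) 2 p = \left(-1 + p\right) 2 p = 2 p \left(-1 + p\right)$)
$\left(a{\left(Z \right)} + 10291\right) + 21197 = \left(2 \cdot \frac{73}{85} \left(-1 + \frac{73}{85}\right) + 10291\right) + 21197 = \left(2 \cdot \frac{73}{85} \left(- \frac{12}{85}\right) + 10291\right) + 21197 = \left(- \frac{1752}{7225} + 10291\right) + 21197 = \frac{74350723}{7225} + 21197 = \frac{227499048}{7225}$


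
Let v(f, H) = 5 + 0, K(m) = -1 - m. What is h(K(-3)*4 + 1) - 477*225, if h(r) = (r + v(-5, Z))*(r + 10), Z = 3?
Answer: -107059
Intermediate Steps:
v(f, H) = 5
h(r) = (5 + r)*(10 + r) (h(r) = (r + 5)*(r + 10) = (5 + r)*(10 + r))
h(K(-3)*4 + 1) - 477*225 = (50 + ((-1 - 1*(-3))*4 + 1)² + 15*((-1 - 1*(-3))*4 + 1)) - 477*225 = (50 + ((-1 + 3)*4 + 1)² + 15*((-1 + 3)*4 + 1)) - 107325 = (50 + (2*4 + 1)² + 15*(2*4 + 1)) - 107325 = (50 + (8 + 1)² + 15*(8 + 1)) - 107325 = (50 + 9² + 15*9) - 107325 = (50 + 81 + 135) - 107325 = 266 - 107325 = -107059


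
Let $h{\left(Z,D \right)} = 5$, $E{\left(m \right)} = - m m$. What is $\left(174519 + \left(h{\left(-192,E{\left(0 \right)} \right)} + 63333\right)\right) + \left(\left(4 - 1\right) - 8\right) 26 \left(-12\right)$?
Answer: $239417$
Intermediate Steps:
$E{\left(m \right)} = - m^{2}$
$\left(174519 + \left(h{\left(-192,E{\left(0 \right)} \right)} + 63333\right)\right) + \left(\left(4 - 1\right) - 8\right) 26 \left(-12\right) = \left(174519 + \left(5 + 63333\right)\right) + \left(\left(4 - 1\right) - 8\right) 26 \left(-12\right) = \left(174519 + 63338\right) + \left(3 - 8\right) 26 \left(-12\right) = 237857 + \left(-5\right) 26 \left(-12\right) = 237857 - -1560 = 237857 + 1560 = 239417$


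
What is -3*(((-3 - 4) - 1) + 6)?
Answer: 6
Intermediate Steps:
-3*(((-3 - 4) - 1) + 6) = -3*((-7 - 1) + 6) = -3*(-8 + 6) = -3*(-2) = 6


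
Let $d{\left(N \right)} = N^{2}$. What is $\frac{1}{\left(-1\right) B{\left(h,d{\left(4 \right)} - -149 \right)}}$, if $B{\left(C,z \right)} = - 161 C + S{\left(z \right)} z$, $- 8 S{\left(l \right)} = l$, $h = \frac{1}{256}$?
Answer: $\frac{256}{871361} \approx 0.00029379$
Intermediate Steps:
$h = \frac{1}{256} \approx 0.0039063$
$S{\left(l \right)} = - \frac{l}{8}$
$B{\left(C,z \right)} = - 161 C - \frac{z^{2}}{8}$ ($B{\left(C,z \right)} = - 161 C + - \frac{z}{8} z = - 161 C - \frac{z^{2}}{8}$)
$\frac{1}{\left(-1\right) B{\left(h,d{\left(4 \right)} - -149 \right)}} = \frac{1}{\left(-1\right) \left(\left(-161\right) \frac{1}{256} - \frac{\left(4^{2} - -149\right)^{2}}{8}\right)} = \frac{1}{\left(-1\right) \left(- \frac{161}{256} - \frac{\left(16 + 149\right)^{2}}{8}\right)} = \frac{1}{\left(-1\right) \left(- \frac{161}{256} - \frac{165^{2}}{8}\right)} = \frac{1}{\left(-1\right) \left(- \frac{161}{256} - \frac{27225}{8}\right)} = \frac{1}{\left(-1\right) \left(- \frac{871361}{256}\right)} = \frac{1}{\frac{871361}{256}} = \frac{256}{871361}$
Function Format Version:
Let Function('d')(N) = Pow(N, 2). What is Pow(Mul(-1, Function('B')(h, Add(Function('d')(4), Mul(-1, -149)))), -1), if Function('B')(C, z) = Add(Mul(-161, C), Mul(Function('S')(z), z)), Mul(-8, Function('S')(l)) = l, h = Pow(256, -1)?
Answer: Rational(256, 871361) ≈ 0.00029379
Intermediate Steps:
h = Rational(1, 256) ≈ 0.0039063
Function('S')(l) = Mul(Rational(-1, 8), l)
Function('B')(C, z) = Add(Mul(-161, C), Mul(Rational(-1, 8), Pow(z, 2))) (Function('B')(C, z) = Add(Mul(-161, C), Mul(Mul(Rational(-1, 8), z), z)) = Add(Mul(-161, C), Mul(Rational(-1, 8), Pow(z, 2))))
Pow(Mul(-1, Function('B')(h, Add(Function('d')(4), Mul(-1, -149)))), -1) = Pow(Mul(-1, Add(Mul(-161, Rational(1, 256)), Mul(Rational(-1, 8), Pow(Add(Pow(4, 2), Mul(-1, -149)), 2)))), -1) = Pow(Mul(-1, Add(Rational(-161, 256), Mul(Rational(-1, 8), Pow(Add(16, 149), 2)))), -1) = Pow(Mul(-1, Add(Rational(-161, 256), Mul(Rational(-1, 8), Pow(165, 2)))), -1) = Pow(Mul(-1, Add(Rational(-161, 256), Mul(Rational(-1, 8), 27225))), -1) = Pow(Mul(-1, Add(Rational(-161, 256), Rational(-27225, 8))), -1) = Pow(Mul(-1, Rational(-871361, 256)), -1) = Pow(Rational(871361, 256), -1) = Rational(256, 871361)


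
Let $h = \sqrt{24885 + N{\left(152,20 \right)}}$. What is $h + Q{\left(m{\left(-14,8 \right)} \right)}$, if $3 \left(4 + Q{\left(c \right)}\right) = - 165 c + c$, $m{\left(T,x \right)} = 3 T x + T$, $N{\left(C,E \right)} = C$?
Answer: $\frac{57388}{3} + \sqrt{25037} \approx 19288.0$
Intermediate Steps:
$m{\left(T,x \right)} = T + 3 T x$ ($m{\left(T,x \right)} = 3 T x + T = T + 3 T x$)
$Q{\left(c \right)} = -4 - \frac{164 c}{3}$ ($Q{\left(c \right)} = -4 + \frac{- 165 c + c}{3} = -4 + \frac{\left(-164\right) c}{3} = -4 - \frac{164 c}{3}$)
$h = \sqrt{25037}$ ($h = \sqrt{24885 + 152} = \sqrt{25037} \approx 158.23$)
$h + Q{\left(m{\left(-14,8 \right)} \right)} = \sqrt{25037} - \left(4 + \frac{164 \left(- 14 \left(1 + 3 \cdot 8\right)\right)}{3}\right) = \sqrt{25037} - \left(4 + \frac{164 \left(- 14 \left(1 + 24\right)\right)}{3}\right) = \sqrt{25037} - \left(4 + \frac{164 \left(\left(-14\right) 25\right)}{3}\right) = \sqrt{25037} - - \frac{57388}{3} = \sqrt{25037} + \left(-4 + \frac{57400}{3}\right) = \sqrt{25037} + \frac{57388}{3} = \frac{57388}{3} + \sqrt{25037}$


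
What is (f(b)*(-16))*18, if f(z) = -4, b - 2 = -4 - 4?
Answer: 1152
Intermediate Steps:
b = -6 (b = 2 + (-4 - 4) = 2 - 8 = -6)
(f(b)*(-16))*18 = -4*(-16)*18 = 64*18 = 1152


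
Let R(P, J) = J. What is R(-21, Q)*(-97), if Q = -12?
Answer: 1164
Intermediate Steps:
R(-21, Q)*(-97) = -12*(-97) = 1164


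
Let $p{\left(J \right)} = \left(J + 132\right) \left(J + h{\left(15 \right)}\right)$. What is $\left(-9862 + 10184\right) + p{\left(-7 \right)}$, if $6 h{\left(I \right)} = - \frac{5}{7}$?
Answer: $- \frac{23851}{42} \approx -567.88$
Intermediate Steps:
$h{\left(I \right)} = - \frac{5}{42}$ ($h{\left(I \right)} = \frac{\left(-5\right) \frac{1}{7}}{6} = \frac{1}{6} \left(- \frac{5}{7}\right) = - \frac{5}{42}$)
$p{\left(J \right)} = \left(132 + J\right) \left(- \frac{5}{42} + J\right)$ ($p{\left(J \right)} = \left(J + 132\right) \left(J - \frac{5}{42}\right) = \left(132 + J\right) \left(- \frac{5}{42} + J\right)$)
$\left(-9862 + 10184\right) + p{\left(-7 \right)} = \left(-9862 + 10184\right) + \left(- \frac{110}{7} + \left(-7\right)^{2} + \frac{5539}{42} \left(-7\right)\right) = 322 - \frac{37375}{42} = - \frac{23851}{42}$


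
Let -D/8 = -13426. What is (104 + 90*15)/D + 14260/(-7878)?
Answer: -380045867/211540056 ≈ -1.7966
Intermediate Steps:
D = 107408 (D = -8*(-13426) = 107408)
(104 + 90*15)/D + 14260/(-7878) = (104 + 90*15)/107408 + 14260/(-7878) = (104 + 1350)*(1/107408) + 14260*(-1/7878) = 1454*(1/107408) - 7130/3939 = 727/53704 - 7130/3939 = -380045867/211540056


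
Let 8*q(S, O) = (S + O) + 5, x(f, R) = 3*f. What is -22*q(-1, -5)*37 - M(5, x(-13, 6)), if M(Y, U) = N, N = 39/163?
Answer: 66185/652 ≈ 101.51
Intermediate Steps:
q(S, O) = 5/8 + O/8 + S/8 (q(S, O) = ((S + O) + 5)/8 = ((O + S) + 5)/8 = (5 + O + S)/8 = 5/8 + O/8 + S/8)
N = 39/163 (N = 39*(1/163) = 39/163 ≈ 0.23926)
M(Y, U) = 39/163
-22*q(-1, -5)*37 - M(5, x(-13, 6)) = -22*(5/8 + (⅛)*(-5) + (⅛)*(-1))*37 - 1*39/163 = -22*(5/8 - 5/8 - ⅛)*37 - 39/163 = -22*(-⅛)*37 - 39/163 = (11/4)*37 - 39/163 = 407/4 - 39/163 = 66185/652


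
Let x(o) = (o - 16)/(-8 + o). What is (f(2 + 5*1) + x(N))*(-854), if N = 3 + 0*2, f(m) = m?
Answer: -40992/5 ≈ -8198.4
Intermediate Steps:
N = 3 (N = 3 + 0 = 3)
x(o) = (-16 + o)/(-8 + o)
(f(2 + 5*1) + x(N))*(-854) = ((2 + 5*1) + (-16 + 3)/(-8 + 3))*(-854) = ((2 + 5) - 13/(-5))*(-854) = (7 - ⅕*(-13))*(-854) = (7 + 13/5)*(-854) = (48/5)*(-854) = -40992/5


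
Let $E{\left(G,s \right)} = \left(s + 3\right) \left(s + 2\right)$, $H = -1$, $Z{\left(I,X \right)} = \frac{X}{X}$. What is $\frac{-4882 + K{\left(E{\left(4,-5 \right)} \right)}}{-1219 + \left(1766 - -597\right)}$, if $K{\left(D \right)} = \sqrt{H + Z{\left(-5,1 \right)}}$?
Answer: $- \frac{2441}{572} \approx -4.2675$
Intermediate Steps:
$Z{\left(I,X \right)} = 1$
$E{\left(G,s \right)} = \left(2 + s\right) \left(3 + s\right)$ ($E{\left(G,s \right)} = \left(3 + s\right) \left(2 + s\right) = \left(2 + s\right) \left(3 + s\right)$)
$K{\left(D \right)} = 0$ ($K{\left(D \right)} = \sqrt{-1 + 1} = \sqrt{0} = 0$)
$\frac{-4882 + K{\left(E{\left(4,-5 \right)} \right)}}{-1219 + \left(1766 - -597\right)} = \frac{-4882 + 0}{-1219 + \left(1766 - -597\right)} = - \frac{4882}{-1219 + \left(1766 + 597\right)} = - \frac{4882}{-1219 + 2363} = - \frac{4882}{1144} = \left(-4882\right) \frac{1}{1144} = - \frac{2441}{572}$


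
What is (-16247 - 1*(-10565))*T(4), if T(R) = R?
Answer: -22728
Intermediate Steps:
(-16247 - 1*(-10565))*T(4) = (-16247 - 1*(-10565))*4 = (-16247 + 10565)*4 = -5682*4 = -22728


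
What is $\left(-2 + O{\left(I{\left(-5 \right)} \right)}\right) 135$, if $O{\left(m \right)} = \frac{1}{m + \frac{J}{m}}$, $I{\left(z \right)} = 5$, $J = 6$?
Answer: $- \frac{7695}{31} \approx -248.23$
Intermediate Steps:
$O{\left(m \right)} = \frac{1}{m + \frac{6}{m}}$
$\left(-2 + O{\left(I{\left(-5 \right)} \right)}\right) 135 = \left(-2 + \frac{5}{6 + 5^{2}}\right) 135 = \left(-2 + \frac{5}{6 + 25}\right) 135 = \left(-2 + \frac{5}{31}\right) 135 = \left(- \frac{57}{31}\right) 135 = - \frac{7695}{31}$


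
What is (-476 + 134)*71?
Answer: -24282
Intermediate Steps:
(-476 + 134)*71 = -342*71 = -24282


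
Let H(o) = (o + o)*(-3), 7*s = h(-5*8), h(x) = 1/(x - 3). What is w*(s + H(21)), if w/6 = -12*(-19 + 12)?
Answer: -2730744/43 ≈ -63506.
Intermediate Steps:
w = 504 (w = 6*(-12*(-19 + 12)) = 6*(-12*(-7)) = 6*84 = 504)
h(x) = 1/(-3 + x)
s = -1/301 (s = 1/(7*(-3 - 5*8)) = 1/(7*(-3 - 40)) = (1/7)/(-43) = (1/7)*(-1/43) = -1/301 ≈ -0.0033223)
H(o) = -6*o (H(o) = (2*o)*(-3) = -6*o)
w*(s + H(21)) = 504*(-1/301 - 6*21) = 504*(-1/301 - 126) = 504*(-37927/301) = -2730744/43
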